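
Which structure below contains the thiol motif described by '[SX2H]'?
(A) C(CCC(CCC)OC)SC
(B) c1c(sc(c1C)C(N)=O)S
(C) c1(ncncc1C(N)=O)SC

B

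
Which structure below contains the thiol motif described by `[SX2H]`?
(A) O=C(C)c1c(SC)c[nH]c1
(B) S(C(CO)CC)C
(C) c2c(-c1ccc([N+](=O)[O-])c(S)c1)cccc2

[SX2H] describes an aliphatic sulfur with two connections, one being H (a thiol).
(A) has a methylthio ether (-SCH3) but the sulfur has H0 (bonded to two carbons), not H1.
(B) has a hydroxyl group (-OH) but it is an -OH, not an -SH.
(C) contains a thiol (-SH), which satisfies every atom and bond constraint.
So the answer is (C).

C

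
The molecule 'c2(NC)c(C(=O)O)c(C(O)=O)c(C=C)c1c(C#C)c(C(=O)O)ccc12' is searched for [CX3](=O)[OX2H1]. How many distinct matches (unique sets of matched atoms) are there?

3

[CX3](=O)[OX2H1] is the SMARTS for a carboxylic acid: an sp2 carbon double-bonded to O and single-bonded to an -OH oxygen.
The molecule carries 3 separate instances of a carboxylic acid group (-C(=O)OH) meeting every constraint; each maps to a distinct set of atoms, giving 3 matches.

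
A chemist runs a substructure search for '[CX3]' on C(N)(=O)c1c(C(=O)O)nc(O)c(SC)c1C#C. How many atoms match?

Check the 17 heavy atoms by environment: 1× n (aromatic, X2) → no; 5× c (aromatic, X3) → no; 2× C (X3) → match; 2× O (X1) → no; 1× N (X3) → no; 2× O (X2) → no; 1× S (X2) → no; 1× C (X4) → no; 2× C (X2) → no.
That gives 2 matching atoms.

2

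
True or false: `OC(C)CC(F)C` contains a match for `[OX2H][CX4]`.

The pattern [OX2H][CX4] describes a hydroxyl oxygen bound to an sp3 (X4) carbon — an aliphatic alcohol.
The molecule carries a hydroxyl group (-OH), whose atoms satisfy every constraint of the query, so the pattern matches.

True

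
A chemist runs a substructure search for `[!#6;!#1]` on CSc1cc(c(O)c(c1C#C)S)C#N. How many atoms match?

4

The query [!#6;!#1] means: not carbon and not hydrogen — any heteroatom.
Check the 14 heavy atoms by environment: 6× c (aromatic) → no; 2× S → match; 4× C → no; 1× O → match; 1× N → match.
Summing the matching environments: 2 + 1 + 1 = 4 matching atoms.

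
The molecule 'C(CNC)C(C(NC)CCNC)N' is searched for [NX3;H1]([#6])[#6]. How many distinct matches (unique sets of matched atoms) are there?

[NX3;H1]([#6])[#6] is the SMARTS for a secondary amine: a trivalent nitrogen with one H, bonded to two carbons.
The molecule carries 3 separate instances of an N-methylamino group (-NHCH3) meeting every constraint; each maps to a distinct set of atoms, giving 3 matches.

3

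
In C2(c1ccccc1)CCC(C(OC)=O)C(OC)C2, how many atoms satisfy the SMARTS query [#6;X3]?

The query [#6;X3] means: any carbon (aromatic or not) with three total connections.
Check the 18 heavy atoms by environment: 8× C (X4) → no; 1× C (X3) → match; 1× O (X1) → no; 2× O (X2) → no; 6× c (aromatic, X3) → match.
Summing the matching environments: 1 + 6 = 7 matching atoms.

7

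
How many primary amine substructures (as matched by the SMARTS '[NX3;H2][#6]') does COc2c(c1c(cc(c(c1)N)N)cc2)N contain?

3

[NX3;H2][#6] is the SMARTS for a primary amine: a trivalent nitrogen with two H attached to carbon.
The molecule carries 3 separate instances of a primary amino group (-NH2) meeting every constraint; each maps to a distinct set of atoms, giving 3 matches.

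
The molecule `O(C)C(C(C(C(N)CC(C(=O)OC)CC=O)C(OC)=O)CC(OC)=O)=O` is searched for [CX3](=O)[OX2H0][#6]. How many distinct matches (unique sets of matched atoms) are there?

[CX3](=O)[OX2H0][#6] is the SMARTS for an ester: a carbonyl carbon bonded to an oxygen that is itself bonded to carbon (no H on that O).
The molecule carries 4 separate instances of a methyl-ester group (-C(=O)OCH3) meeting every constraint; each maps to a distinct set of atoms, giving 4 matches.

4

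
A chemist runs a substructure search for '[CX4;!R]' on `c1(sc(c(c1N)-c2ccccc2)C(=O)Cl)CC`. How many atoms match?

Check the 17 heavy atoms by environment: 1× s (aromatic, X2, in 5-ring) → no; 4× c (aromatic, X3, in 5-ring) → no; 2× C (X4, acyclic) → match; 6× c (aromatic, X3, in 6-ring) → no; 1× N (X3, acyclic) → no; 1× C (X3, acyclic) → no; 1× O (X1, acyclic) → no; 1× Cl (X1, acyclic) → no.
That gives 2 matching atoms.

2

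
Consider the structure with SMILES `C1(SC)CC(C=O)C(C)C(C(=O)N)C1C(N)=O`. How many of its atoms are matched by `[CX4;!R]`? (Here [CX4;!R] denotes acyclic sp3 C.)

2

The query [CX4;!R] means: aliphatic carbon with four total connections, not in a ring.
Check the 17 heavy atoms by environment: 6× C (X4, in 6-ring) → no; 3× C (X3, acyclic) → no; 3× O (X1, acyclic) → no; 2× N (X3, acyclic) → no; 1× S (X2, acyclic) → no; 2× C (X4, acyclic) → match.
That gives 2 matching atoms.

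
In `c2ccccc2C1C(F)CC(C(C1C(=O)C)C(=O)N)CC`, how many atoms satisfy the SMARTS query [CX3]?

2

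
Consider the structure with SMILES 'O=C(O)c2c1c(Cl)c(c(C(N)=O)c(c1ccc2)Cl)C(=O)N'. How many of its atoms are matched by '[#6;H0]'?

10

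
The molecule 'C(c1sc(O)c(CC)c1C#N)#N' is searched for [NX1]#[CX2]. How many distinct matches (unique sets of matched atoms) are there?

[NX1]#[CX2] is the SMARTS for a nitrile: a nitrogen triple-bonded to a two-connected carbon.
The molecule carries 2 separate instances of a nitrile (-C#N) meeting every constraint; each maps to a distinct set of atoms, giving 2 matches.

2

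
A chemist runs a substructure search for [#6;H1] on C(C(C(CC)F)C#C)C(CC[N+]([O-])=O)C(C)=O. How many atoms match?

The query [#6;H1] means: any carbon bearing exactly one hydrogen.
Check the 17 heavy atoms by environment: 4× C (H2) → no; 4× C (H1) → match; 2× C (H0) → no; 1× N (charge +1, H0) → no; 1× O (charge -1, H0) → no; 2× O (H0) → no; 2× C (H3) → no; 1× F (H0) → no.
That gives 4 matching atoms.

4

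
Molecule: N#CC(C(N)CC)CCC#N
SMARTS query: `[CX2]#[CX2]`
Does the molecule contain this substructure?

No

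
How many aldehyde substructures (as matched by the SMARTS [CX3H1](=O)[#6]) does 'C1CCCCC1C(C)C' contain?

0

[CX3H1](=O)[#6] is the SMARTS for an aldehyde: an sp2 carbon with one H, double-bonded to O and single-bonded to carbon.
No fragment in the molecule satisfies every constraint, giving 0 matches.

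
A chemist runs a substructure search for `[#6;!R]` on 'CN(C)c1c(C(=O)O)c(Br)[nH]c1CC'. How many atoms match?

Check the 14 heavy atoms by environment: 1× n (aromatic, in 5-ring) → no; 4× c (aromatic, in 5-ring) → no; 1× Br (acyclic) → no; 1× N (acyclic) → no; 5× C (acyclic) → match; 2× O (acyclic) → no.
That gives 5 matching atoms.

5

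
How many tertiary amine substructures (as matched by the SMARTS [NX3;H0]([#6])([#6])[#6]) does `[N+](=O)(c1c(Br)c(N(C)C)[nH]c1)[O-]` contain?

[NX3;H0]([#6])([#6])[#6] is the SMARTS for a tertiary amine: a trivalent nitrogen with no H, bonded to three carbons.
Exactly one fragment in the molecule meets all constraints, giving 1 match.

1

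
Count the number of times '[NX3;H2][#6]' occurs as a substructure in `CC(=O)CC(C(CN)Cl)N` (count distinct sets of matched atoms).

2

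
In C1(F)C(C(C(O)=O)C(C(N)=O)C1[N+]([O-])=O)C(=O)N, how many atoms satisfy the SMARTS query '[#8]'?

The query [#8] means: #8 matches any oxygen atom.
Check the 18 heavy atoms by environment: 8× C → no; 5× O → match; 2× N → no; 1× F → no; 1× N (charge +1) → no; 1× O (charge -1) → match.
Summing the matching environments: 5 + 1 = 6 matching atoms.

6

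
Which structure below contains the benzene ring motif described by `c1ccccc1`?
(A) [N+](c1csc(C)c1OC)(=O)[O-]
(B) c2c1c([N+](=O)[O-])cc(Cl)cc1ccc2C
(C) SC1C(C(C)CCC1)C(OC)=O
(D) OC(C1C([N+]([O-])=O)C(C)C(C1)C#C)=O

c1ccccc1 describes six aromatic carbons in a ring (a benzene ring).
(A) has a methyl group (-CH3) but no six-membered all-carbon aromatic ring is present.
(B) contains the required atom environment, so the pattern matches.
(C) has a methyl group (-CH3) but no six-membered all-carbon aromatic ring is present.
(D) has a methyl group (-CH3) but no six-membered all-carbon aromatic ring is present.
So the answer is (B).

B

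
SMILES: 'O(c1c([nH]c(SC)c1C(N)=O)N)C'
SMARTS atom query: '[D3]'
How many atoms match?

5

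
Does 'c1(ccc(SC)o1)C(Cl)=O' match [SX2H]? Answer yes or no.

No

The pattern [SX2H] describes an aliphatic sulfur with two connections, one being H — a thiol.
The closest candidate here is a methylthio ether (-SCH3), but the sulfur has H0 (bonded to two carbons), not H1. No other fragment satisfies the full query, so there is no match.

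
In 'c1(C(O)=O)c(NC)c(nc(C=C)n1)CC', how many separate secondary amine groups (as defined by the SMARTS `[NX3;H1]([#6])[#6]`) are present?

1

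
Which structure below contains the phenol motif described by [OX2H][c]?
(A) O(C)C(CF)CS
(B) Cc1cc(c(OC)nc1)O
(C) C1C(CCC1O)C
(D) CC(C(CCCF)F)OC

B

[OX2H][c] describes a hydroxyl oxygen attached to an aromatic carbon (a phenol).
(A) has a methoxy ether (-OCH3) but the oxygen has H0, not H1.
(B) contains a hydroxyl group (-OH), which satisfies every atom and bond constraint.
(C) has a hydroxyl group (-OH) but the -OH is on an aliphatic carbon, not an aromatic c.
(D) has a methoxy ether (-OCH3) but the oxygen has H0, not H1.
So the answer is (B).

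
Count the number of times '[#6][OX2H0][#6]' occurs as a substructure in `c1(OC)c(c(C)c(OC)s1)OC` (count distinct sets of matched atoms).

[#6][OX2H0][#6] is the SMARTS for an ether: an aliphatic oxygen bridging two carbons with no H on the oxygen.
The molecule carries 3 separate instances of a methoxy ether (-OCH3) meeting every constraint; each maps to a distinct set of atoms, giving 3 matches.

3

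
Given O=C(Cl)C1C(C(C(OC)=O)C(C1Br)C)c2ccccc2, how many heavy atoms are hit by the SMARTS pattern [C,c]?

The query [C,c] means: comma = OR; matches aliphatic or aromatic carbon — same as #6.
Check the 20 heavy atoms by environment: 9× C → match; 3× O → no; 6× c (aromatic) → match; 1× Cl → no; 1× Br → no.
Summing the matching environments: 9 + 6 = 15 matching atoms.

15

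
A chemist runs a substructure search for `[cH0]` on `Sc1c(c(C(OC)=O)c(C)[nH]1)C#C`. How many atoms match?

4

The query [cH0] means: aromatic carbon with no attached hydrogen (substituted or ring-fusion).
Check the 13 heavy atoms by environment: 1× n (aromatic, H1) → no; 4× c (aromatic, H0) → match; 1× S (H1) → no; 2× C (H0) → no; 1× C (H1) → no; 2× C (H3) → no; 2× O (H0) → no.
That gives 4 matching atoms.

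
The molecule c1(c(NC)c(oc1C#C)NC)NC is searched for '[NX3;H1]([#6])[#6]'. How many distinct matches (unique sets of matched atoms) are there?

3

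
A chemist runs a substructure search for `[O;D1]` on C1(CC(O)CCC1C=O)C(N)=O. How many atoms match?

The query [O;D1] means: aliphatic oxygen bonded to exactly one heavy atom.
Check the 12 heavy atoms by environment: 4× C (D2) → no; 4× C (D3) → no; 3× O (D1) → match; 1× N (D1) → no.
That gives 3 matching atoms.

3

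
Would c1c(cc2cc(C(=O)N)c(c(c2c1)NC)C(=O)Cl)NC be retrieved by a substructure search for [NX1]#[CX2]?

The pattern [NX1]#[CX2] describes a nitrogen triple-bonded to a two-connected carbon — a nitrile.
The closest candidate here is a primary amide (-C(=O)NH2), but the nitrogen is NX3, not NX1. No other fragment satisfies the full query, so there is no match.

No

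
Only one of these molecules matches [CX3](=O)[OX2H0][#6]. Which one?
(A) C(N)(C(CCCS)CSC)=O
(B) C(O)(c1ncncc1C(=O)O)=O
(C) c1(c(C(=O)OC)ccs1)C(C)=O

C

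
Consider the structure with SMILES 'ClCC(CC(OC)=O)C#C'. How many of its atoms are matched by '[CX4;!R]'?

The query [CX4;!R] means: aliphatic carbon with four total connections, not in a ring.
Check the 10 heavy atoms by environment: 4× C (X4, acyclic) → match; 1× C (X3, acyclic) → no; 1× O (X1, acyclic) → no; 1× O (X2, acyclic) → no; 1× Cl (X1, acyclic) → no; 2× C (X2, acyclic) → no.
That gives 4 matching atoms.

4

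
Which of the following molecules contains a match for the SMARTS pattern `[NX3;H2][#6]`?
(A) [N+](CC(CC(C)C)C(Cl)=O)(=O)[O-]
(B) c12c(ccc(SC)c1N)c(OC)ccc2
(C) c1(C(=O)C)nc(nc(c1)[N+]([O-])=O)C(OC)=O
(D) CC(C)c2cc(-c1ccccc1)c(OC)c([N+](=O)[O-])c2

B

[NX3;H2][#6] describes a trivalent nitrogen with two H attached to carbon (a primary amine).
(A) has a nitro group (-[N+](=O)[O-]) but the nitrogen is [N+] with no H, not NX3H2.
(B) contains a primary amino group (-NH2), which satisfies every atom and bond constraint.
(C) has a nitro group (-[N+](=O)[O-]) but the nitrogen is [N+] with no H, not NX3H2.
(D) has a nitro group (-[N+](=O)[O-]) but the nitrogen is [N+] with no H, not NX3H2.
So the answer is (B).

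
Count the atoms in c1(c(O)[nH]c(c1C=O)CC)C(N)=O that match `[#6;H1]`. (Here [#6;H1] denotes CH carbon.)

1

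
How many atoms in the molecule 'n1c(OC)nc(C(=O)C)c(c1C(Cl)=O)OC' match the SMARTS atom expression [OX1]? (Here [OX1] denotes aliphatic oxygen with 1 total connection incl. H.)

2

The query [OX1] means: aliphatic oxygen with one total connection — typically a carbonyl =O or an oxide.
Check the 16 heavy atoms by environment: 2× n (aromatic, X2) → no; 4× c (aromatic, X3) → no; 2× C (X3) → no; 2× O (X1) → match; 3× C (X4) → no; 2× O (X2) → no; 1× Cl (X1) → no.
That gives 2 matching atoms.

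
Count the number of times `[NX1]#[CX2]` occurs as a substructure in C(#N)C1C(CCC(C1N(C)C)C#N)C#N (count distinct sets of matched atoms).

[NX1]#[CX2] is the SMARTS for a nitrile: a nitrogen triple-bonded to a two-connected carbon.
The molecule carries 3 separate instances of a nitrile (-C#N) meeting every constraint; each maps to a distinct set of atoms, giving 3 matches.

3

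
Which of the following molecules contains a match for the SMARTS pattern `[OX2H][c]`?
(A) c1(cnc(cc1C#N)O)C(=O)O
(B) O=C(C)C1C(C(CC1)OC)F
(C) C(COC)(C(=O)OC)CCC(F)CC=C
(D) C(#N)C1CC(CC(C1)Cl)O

[OX2H][c] describes a hydroxyl oxygen attached to an aromatic carbon (a phenol).
(A) contains a hydroxyl group (-OH), which satisfies every atom and bond constraint.
(B) has a methoxy ether (-OCH3) but the oxygen has H0, not H1.
(C) has a methoxy ether (-OCH3) but the oxygen has H0, not H1.
(D) has a hydroxyl group (-OH) but the -OH is on an aliphatic carbon, not an aromatic c.
So the answer is (A).

A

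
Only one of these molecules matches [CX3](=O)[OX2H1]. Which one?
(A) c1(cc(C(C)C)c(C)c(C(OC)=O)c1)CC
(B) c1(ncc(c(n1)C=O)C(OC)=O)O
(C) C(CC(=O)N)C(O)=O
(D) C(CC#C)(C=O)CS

[CX3](=O)[OX2H1] describes an sp2 carbon double-bonded to O and single-bonded to an -OH oxygen (a carboxylic acid).
(A) has a methyl-ester group (-C(=O)OCH3) but the singly-bonded O has no H (OX2H0, not OX2H1).
(B) has a methyl-ester group (-C(=O)OCH3) but the singly-bonded O has no H (OX2H0, not OX2H1).
(C) contains a carboxylic acid group (-C(=O)OH), which satisfies every atom and bond constraint.
(D) has an aldehyde (-CHO) but there is no singly-bonded oxygen on the carbonyl carbon.
So the answer is (C).

C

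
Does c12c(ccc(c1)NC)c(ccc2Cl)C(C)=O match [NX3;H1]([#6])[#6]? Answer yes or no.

Yes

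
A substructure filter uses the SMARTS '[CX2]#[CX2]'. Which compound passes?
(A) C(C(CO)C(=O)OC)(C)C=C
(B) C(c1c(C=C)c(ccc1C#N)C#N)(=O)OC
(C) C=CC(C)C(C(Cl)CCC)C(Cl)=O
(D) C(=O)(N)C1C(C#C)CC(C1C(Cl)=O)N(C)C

D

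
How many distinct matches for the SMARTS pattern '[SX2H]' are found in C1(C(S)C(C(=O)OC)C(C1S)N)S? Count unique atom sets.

3

[SX2H] is the SMARTS for a thiol: an aliphatic sulfur with two connections, one being H.
The molecule carries 3 separate instances of a thiol (-SH) meeting every constraint; each maps to a distinct set of atoms, giving 3 matches.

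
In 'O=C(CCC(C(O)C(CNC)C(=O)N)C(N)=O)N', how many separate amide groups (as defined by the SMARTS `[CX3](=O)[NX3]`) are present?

[CX3](=O)[NX3] is the SMARTS for an amide: a carbonyl carbon bonded to a trivalent nitrogen.
The molecule carries 3 separate instances of a primary amide (-C(=O)NH2) meeting every constraint; each maps to a distinct set of atoms, giving 3 matches.

3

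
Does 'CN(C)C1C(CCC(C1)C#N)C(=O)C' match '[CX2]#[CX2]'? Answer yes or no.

The pattern [CX2]#[CX2] describes a carbon-carbon triple bond — an alkyne.
The closest candidate here is a nitrile (-C#N), but the triple bond is C#N, not C#C. No other fragment satisfies the full query, so there is no match.

No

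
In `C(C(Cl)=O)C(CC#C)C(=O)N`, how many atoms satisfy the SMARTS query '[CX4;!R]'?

The query [CX4;!R] means: aliphatic carbon with four total connections, not in a ring.
Check the 11 heavy atoms by environment: 3× C (X4, acyclic) → match; 2× C (X2, acyclic) → no; 2× C (X3, acyclic) → no; 2× O (X1, acyclic) → no; 1× N (X3, acyclic) → no; 1× Cl (X1, acyclic) → no.
That gives 3 matching atoms.

3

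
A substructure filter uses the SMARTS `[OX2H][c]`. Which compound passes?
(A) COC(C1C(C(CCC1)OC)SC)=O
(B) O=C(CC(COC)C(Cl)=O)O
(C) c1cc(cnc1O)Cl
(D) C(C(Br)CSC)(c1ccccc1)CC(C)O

[OX2H][c] describes a hydroxyl oxygen attached to an aromatic carbon (a phenol).
(A) has a methoxy ether (-OCH3) but the oxygen has H0, not H1.
(B) has a methoxy ether (-OCH3) but the oxygen has H0, not H1.
(C) contains a hydroxyl group (-OH), which satisfies every atom and bond constraint.
(D) has a hydroxyl group (-OH) but the -OH is on an aliphatic carbon, not an aromatic c.
So the answer is (C).

C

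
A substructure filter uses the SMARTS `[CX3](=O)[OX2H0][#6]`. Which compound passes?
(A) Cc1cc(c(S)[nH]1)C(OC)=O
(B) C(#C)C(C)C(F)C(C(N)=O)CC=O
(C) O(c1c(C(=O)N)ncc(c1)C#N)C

[CX3](=O)[OX2H0][#6] describes a carbonyl carbon bonded to an oxygen that is itself bonded to carbon (no H on that O) (an ester).
(A) contains a methyl-ester group (-C(=O)OCH3), which satisfies every atom and bond constraint.
(B) has a primary amide (-C(=O)NH2) but the carbonyl is bonded to N, not to an O-C linkage.
(C) has a methoxy ether (-OCH3) but the ether oxygen is not adjacent to a C=O carbon.
So the answer is (A).

A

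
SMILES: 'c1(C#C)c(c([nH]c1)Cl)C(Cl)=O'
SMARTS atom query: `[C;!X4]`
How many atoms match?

The query [C;!X4] means: aliphatic carbon that does not have four total connections.
Check the 11 heavy atoms by environment: 1× n (aromatic, X3) → no; 4× c (aromatic, X3) → no; 2× Cl (X1) → no; 1× C (X3) → match; 1× O (X1) → no; 2× C (X2) → match.
Summing the matching environments: 1 + 2 = 3 matching atoms.

3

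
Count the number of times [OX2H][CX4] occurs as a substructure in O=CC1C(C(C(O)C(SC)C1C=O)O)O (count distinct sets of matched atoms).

3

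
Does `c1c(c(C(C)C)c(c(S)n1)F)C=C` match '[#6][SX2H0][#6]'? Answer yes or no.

No

The pattern [#6][SX2H0][#6] describes an aliphatic sulfur bridging two carbons with no H on the sulfur — a thioether.
The closest candidate here is a thiol (-SH), but the sulfur has H1, not H0 bridging two carbons. No other fragment satisfies the full query, so there is no match.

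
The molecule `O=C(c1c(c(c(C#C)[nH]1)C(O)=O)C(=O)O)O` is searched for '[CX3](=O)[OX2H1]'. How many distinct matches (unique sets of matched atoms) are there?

3

[CX3](=O)[OX2H1] is the SMARTS for a carboxylic acid: an sp2 carbon double-bonded to O and single-bonded to an -OH oxygen.
The molecule carries 3 separate instances of a carboxylic acid group (-C(=O)OH) meeting every constraint; each maps to a distinct set of atoms, giving 3 matches.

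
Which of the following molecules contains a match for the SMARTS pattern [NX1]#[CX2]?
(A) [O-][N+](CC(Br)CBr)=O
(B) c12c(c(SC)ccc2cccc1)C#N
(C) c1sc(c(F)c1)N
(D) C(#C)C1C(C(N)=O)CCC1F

B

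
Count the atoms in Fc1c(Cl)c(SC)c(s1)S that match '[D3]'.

The query [D3] means: atom with exactly three heavy-atom neighbours.
Check the 10 heavy atoms by environment: 1× s (aromatic, D2) → no; 4× c (aromatic, D3) → match; 1× Cl (D1) → no; 1× S (D2) → no; 1× C (D1) → no; 1× S (D1) → no; 1× F (D1) → no.
That gives 4 matching atoms.

4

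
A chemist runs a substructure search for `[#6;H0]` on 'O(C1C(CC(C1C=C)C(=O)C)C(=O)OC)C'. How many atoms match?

2

The query [#6;H0] means: any carbon with no attached hydrogen.
Check the 16 heavy atoms by environment: 5× C (H1) → no; 2× C (H2) → no; 2× C (H0) → match; 4× O (H0) → no; 3× C (H3) → no.
That gives 2 matching atoms.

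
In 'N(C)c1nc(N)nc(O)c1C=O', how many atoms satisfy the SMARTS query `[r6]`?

The query [r6] means: r6 matches atoms in a six-membered ring.
Check the 12 heavy atoms by environment: 2× n (aromatic, in 6-ring) → match; 4× c (aromatic, in 6-ring) → match; 2× O (acyclic) → no; 2× C (acyclic) → no; 2× N (acyclic) → no.
Summing the matching environments: 2 + 4 = 6 matching atoms.

6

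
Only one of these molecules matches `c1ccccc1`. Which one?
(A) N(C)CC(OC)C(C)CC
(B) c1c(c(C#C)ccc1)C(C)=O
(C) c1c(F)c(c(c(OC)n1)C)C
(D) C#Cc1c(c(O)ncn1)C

c1ccccc1 describes six aromatic carbons in a ring (a benzene ring).
(A) has a methyl group (-CH3) but no six-membered all-carbon aromatic ring is present.
(B) contains the required atom environment, so the pattern matches.
(C) has a methyl group (-CH3) but no six-membered all-carbon aromatic ring is present.
(D) has a methyl group (-CH3) but no six-membered all-carbon aromatic ring is present.
So the answer is (B).

B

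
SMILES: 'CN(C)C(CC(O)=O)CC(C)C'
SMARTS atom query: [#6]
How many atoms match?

The query [#6] means: #6 matches any atom with atomic number 6 (carbon, aromatic or aliphatic).
Check the 12 heavy atoms by environment: 9× C → match; 2× O → no; 1× N → no.
That gives 9 matching atoms.

9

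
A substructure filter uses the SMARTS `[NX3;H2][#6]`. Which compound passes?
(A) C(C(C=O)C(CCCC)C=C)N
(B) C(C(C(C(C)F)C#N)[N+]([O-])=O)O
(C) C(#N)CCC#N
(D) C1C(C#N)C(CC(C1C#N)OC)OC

A

[NX3;H2][#6] describes a trivalent nitrogen with two H attached to carbon (a primary amine).
(A) contains a primary amino group (-NH2), which satisfies every atom and bond constraint.
(B) has a nitro group (-[N+](=O)[O-]) but the nitrogen is [N+] with no H, not NX3H2.
(C) has a nitrile (-C#N) but the nitrogen is NX1 (triple-bonded), not NX3 with two H.
(D) has a nitrile (-C#N) but the nitrogen is NX1 (triple-bonded), not NX3 with two H.
So the answer is (A).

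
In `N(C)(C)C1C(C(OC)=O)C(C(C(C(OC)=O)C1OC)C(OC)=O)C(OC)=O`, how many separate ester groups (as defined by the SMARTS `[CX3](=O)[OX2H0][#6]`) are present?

4

[CX3](=O)[OX2H0][#6] is the SMARTS for an ester: a carbonyl carbon bonded to an oxygen that is itself bonded to carbon (no H on that O).
The molecule carries 4 separate instances of a methyl-ester group (-C(=O)OCH3) meeting every constraint; each maps to a distinct set of atoms, giving 4 matches.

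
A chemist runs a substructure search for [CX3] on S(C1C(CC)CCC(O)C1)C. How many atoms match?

0

The query [CX3] means: C with X3: aliphatic carbon with exactly 3 total connections.
Check the 11 heavy atoms by environment: 9× C (X4) → no; 1× O (X2) → no; 1× S (X2) → no.
No environment satisfies the query, so 0 matching atoms.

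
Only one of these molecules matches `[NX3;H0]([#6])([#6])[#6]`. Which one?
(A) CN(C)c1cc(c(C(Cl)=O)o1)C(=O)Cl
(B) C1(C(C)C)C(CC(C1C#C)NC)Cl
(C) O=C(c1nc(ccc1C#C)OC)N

A

[NX3;H0]([#6])([#6])[#6] describes a trivalent nitrogen with no H, bonded to three carbons (a tertiary amine).
(A) contains a dimethylamino group (-N(CH3)2), which satisfies every atom and bond constraint.
(B) has an N-methylamino group (-NHCH3) but the nitrogen still has one H (H1), not H0.
(C) has a primary amide (-C(=O)NH2) but the amide nitrogen has H2 and only one carbon neighbour.
So the answer is (A).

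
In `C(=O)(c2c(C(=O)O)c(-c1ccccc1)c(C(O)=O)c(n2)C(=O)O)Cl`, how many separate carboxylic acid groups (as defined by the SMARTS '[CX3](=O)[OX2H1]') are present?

3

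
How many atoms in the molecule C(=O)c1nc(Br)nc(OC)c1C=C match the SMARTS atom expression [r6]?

6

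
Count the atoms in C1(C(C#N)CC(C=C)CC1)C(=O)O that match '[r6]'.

6

The query [r6] means: r6 matches atoms in a six-membered ring.
Check the 13 heavy atoms by environment: 6× C (in 6-ring) → match; 4× C (acyclic) → no; 1× N (acyclic) → no; 2× O (acyclic) → no.
That gives 6 matching atoms.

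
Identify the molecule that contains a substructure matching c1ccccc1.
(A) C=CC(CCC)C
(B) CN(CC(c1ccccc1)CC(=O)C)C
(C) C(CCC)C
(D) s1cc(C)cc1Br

c1ccccc1 describes six aromatic carbons in a ring (a benzene ring).
(A) has a methyl group (-CH3) but no six-membered all-carbon aromatic ring is present.
(B) contains a phenyl ring, which satisfies every atom and bond constraint.
(C) has a methyl group (-CH3) but no six-membered all-carbon aromatic ring is present.
(D) has a methyl group (-CH3) but no six-membered all-carbon aromatic ring is present.
So the answer is (B).

B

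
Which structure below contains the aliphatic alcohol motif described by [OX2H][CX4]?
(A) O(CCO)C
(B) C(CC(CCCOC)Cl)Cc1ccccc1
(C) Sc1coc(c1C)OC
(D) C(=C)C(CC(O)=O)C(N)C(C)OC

A

[OX2H][CX4] describes a hydroxyl oxygen bound to an sp3 (X4) carbon (an aliphatic alcohol).
(A) contains a hydroxyl group (-OH), which satisfies every atom and bond constraint.
(B) has a methoxy ether (-OCH3) but the oxygen has H0 (ether), not H1.
(C) has a methoxy ether (-OCH3) but the oxygen has H0 (ether), not H1.
(D) has a methoxy ether (-OCH3) but the oxygen has H0 (ether), not H1.
So the answer is (A).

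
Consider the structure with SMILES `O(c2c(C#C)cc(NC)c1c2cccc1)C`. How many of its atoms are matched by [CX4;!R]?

Check the 16 heavy atoms by environment: 10× c (aromatic, X3, in 6-ring) → no; 1× N (X3, acyclic) → no; 2× C (X4, acyclic) → match; 1× O (X2, acyclic) → no; 2× C (X2, acyclic) → no.
That gives 2 matching atoms.

2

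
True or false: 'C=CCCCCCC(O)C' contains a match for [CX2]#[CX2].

False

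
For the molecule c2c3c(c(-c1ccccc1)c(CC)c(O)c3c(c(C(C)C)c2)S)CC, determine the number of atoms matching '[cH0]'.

The query [cH0] means: aromatic carbon with no attached hydrogen (substituted or ring-fusion).
Check the 25 heavy atoms by environment: 9× c (aromatic, H0) → match; 7× c (aromatic, H1) → no; 1× S (H1) → no; 1× O (H1) → no; 1× C (H1) → no; 4× C (H3) → no; 2× C (H2) → no.
That gives 9 matching atoms.

9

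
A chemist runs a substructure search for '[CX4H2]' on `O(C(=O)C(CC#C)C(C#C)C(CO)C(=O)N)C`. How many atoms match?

The query [CX4H2] means: sp3 carbon (X4) with exactly two hydrogens.
Check the 17 heavy atoms by environment: 2× C (H2, X4) → match; 3× C (H1, X4) → no; 2× C (H0, X2) → no; 2× C (H1, X2) → no; 2× C (H0, X3) → no; 2× O (H0, X1) → no; 1× N (H2, X3) → no; 1× O (H0, X2) → no; 1× C (H3, X4) → no; 1× O (H1, X2) → no.
That gives 2 matching atoms.

2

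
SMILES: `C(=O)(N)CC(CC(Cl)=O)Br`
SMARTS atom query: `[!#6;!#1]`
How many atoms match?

5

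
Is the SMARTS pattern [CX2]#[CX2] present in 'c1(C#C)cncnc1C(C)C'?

The pattern [CX2]#[CX2] describes a carbon-carbon triple bond — an alkyne.
The molecule carries an ethynyl group (-C#CH), whose atoms satisfy every constraint of the query, so the pattern matches.

Yes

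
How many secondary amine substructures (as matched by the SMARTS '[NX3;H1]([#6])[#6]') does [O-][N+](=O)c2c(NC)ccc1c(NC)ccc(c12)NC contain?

[NX3;H1]([#6])[#6] is the SMARTS for a secondary amine: a trivalent nitrogen with one H, bonded to two carbons.
The molecule carries 3 separate instances of an N-methylamino group (-NHCH3) meeting every constraint; each maps to a distinct set of atoms, giving 3 matches.

3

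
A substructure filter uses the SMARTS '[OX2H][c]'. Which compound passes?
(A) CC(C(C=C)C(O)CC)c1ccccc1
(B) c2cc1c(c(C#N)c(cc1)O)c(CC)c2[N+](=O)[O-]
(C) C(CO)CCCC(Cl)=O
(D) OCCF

B

[OX2H][c] describes a hydroxyl oxygen attached to an aromatic carbon (a phenol).
(A) has a hydroxyl group (-OH) but the -OH is on an aliphatic carbon, not an aromatic c.
(B) contains a hydroxyl group (-OH), which satisfies every atom and bond constraint.
(C) has a hydroxyl group (-OH) but the -OH is on an aliphatic carbon, not an aromatic c.
(D) has a hydroxyl group (-OH) but the -OH is on an aliphatic carbon, not an aromatic c.
So the answer is (B).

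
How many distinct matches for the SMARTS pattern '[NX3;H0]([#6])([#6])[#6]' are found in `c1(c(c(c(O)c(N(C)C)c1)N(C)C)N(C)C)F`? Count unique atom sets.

3

[NX3;H0]([#6])([#6])[#6] is the SMARTS for a tertiary amine: a trivalent nitrogen with no H, bonded to three carbons.
The molecule carries 3 separate instances of a dimethylamino group (-N(CH3)2) meeting every constraint; each maps to a distinct set of atoms, giving 3 matches.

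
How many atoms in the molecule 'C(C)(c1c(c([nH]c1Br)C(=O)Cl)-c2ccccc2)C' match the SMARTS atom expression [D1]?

The query [D1] means: atom with exactly one heavy-atom neighbour (degree 1).
Check the 18 heavy atoms by environment: 1× n (aromatic, D2) → no; 5× c (aromatic, D3) → no; 5× c (aromatic, D2) → no; 2× C (D3) → no; 2× C (D1) → match; 1× Br (D1) → match; 1× O (D1) → match; 1× Cl (D1) → match.
Summing the matching environments: 2 + 1 + 1 + 1 = 5 matching atoms.

5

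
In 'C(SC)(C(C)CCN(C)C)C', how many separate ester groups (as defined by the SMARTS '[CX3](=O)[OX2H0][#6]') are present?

0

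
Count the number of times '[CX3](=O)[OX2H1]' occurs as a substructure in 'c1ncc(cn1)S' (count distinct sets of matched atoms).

[CX3](=O)[OX2H1] is the SMARTS for a carboxylic acid: an sp2 carbon double-bonded to O and single-bonded to an -OH oxygen.
No fragment in the molecule satisfies every constraint, giving 0 matches.

0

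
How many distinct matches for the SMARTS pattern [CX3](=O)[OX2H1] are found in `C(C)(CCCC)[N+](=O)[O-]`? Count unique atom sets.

0

[CX3](=O)[OX2H1] is the SMARTS for a carboxylic acid: an sp2 carbon double-bonded to O and single-bonded to an -OH oxygen.
No fragment in the molecule satisfies every constraint, giving 0 matches.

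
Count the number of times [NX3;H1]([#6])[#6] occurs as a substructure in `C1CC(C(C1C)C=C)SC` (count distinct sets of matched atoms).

0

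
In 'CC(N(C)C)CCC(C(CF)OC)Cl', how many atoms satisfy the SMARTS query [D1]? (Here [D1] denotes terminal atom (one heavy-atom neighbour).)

6

The query [D1] means: atom with exactly one heavy-atom neighbour (degree 1).
Check the 14 heavy atoms by environment: 4× C (D1) → match; 3× C (D3) → no; 3× C (D2) → no; 1× O (D2) → no; 1× F (D1) → match; 1× N (D3) → no; 1× Cl (D1) → match.
Summing the matching environments: 4 + 1 + 1 = 6 matching atoms.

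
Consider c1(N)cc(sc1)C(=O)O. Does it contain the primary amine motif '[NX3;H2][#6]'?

Yes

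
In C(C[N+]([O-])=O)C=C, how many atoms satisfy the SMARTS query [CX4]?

Check the 7 heavy atoms by environment: 2× C (X4) → match; 2× C (X3) → no; 1× N (charge +1, X3) → no; 1× O (charge -1, X1) → no; 1× O (X1) → no.
That gives 2 matching atoms.

2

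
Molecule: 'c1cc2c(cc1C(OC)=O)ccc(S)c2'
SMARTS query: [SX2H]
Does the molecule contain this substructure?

Yes

The pattern [SX2H] describes an aliphatic sulfur with two connections, one being H — a thiol.
The molecule carries a thiol (-SH), whose atoms satisfy every constraint of the query, so the pattern matches.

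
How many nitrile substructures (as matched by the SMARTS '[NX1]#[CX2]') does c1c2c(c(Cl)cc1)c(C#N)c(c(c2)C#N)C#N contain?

3

[NX1]#[CX2] is the SMARTS for a nitrile: a nitrogen triple-bonded to a two-connected carbon.
The molecule carries 3 separate instances of a nitrile (-C#N) meeting every constraint; each maps to a distinct set of atoms, giving 3 matches.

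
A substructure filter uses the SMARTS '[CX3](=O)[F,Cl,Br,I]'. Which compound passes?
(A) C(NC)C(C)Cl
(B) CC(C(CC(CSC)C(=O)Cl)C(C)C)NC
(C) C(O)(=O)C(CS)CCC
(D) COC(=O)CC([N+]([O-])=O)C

B

[CX3](=O)[F,Cl,Br,I] describes a carbonyl carbon bonded to a halogen (an acyl halide).
(A) has a chloro substituent but the Cl is not on a carbonyl carbon.
(B) contains an acyl chloride (-C(=O)Cl), which satisfies every atom and bond constraint.
(C) has a carboxylic acid group (-C(=O)OH) but the carbonyl is bonded to -OH, not to a halogen.
(D) has a methyl-ester group (-C(=O)OCH3) but the carbonyl is bonded to -O-C, not to a halogen.
So the answer is (B).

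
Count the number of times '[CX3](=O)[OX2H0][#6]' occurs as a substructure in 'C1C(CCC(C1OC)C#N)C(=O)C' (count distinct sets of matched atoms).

[CX3](=O)[OX2H0][#6] is the SMARTS for an ester: a carbonyl carbon bonded to an oxygen that is itself bonded to carbon (no H on that O).
The molecule has a methoxy ether (-OCH3), but the ether oxygen is not adjacent to a C=O carbon; nothing else fits, so there are 0 matches.

0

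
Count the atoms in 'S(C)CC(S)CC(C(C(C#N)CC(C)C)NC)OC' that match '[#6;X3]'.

0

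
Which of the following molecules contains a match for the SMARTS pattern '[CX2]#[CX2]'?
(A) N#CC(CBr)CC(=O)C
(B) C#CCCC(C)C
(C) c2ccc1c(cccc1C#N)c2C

B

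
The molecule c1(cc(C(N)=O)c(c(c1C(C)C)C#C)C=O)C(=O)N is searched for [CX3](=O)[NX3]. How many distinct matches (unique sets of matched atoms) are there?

2

[CX3](=O)[NX3] is the SMARTS for an amide: a carbonyl carbon bonded to a trivalent nitrogen.
The molecule carries 2 separate instances of a primary amide (-C(=O)NH2) meeting every constraint; each maps to a distinct set of atoms, giving 2 matches.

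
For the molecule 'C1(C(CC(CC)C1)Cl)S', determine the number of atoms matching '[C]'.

Check the 9 heavy atoms by environment: 7× C → match; 1× S → no; 1× Cl → no.
That gives 7 matching atoms.

7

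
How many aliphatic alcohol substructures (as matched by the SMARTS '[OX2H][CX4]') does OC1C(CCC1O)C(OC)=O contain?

2

[OX2H][CX4] is the SMARTS for an aliphatic alcohol: a hydroxyl oxygen bound to an sp3 (X4) carbon.
The molecule carries 2 separate instances of a hydroxyl group (-OH) meeting every constraint; each maps to a distinct set of atoms, giving 2 matches.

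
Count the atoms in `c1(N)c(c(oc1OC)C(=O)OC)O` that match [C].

3

Check the 13 heavy atoms by environment: 1× o (aromatic) → no; 4× c (aromatic) → no; 1× N → no; 4× O → no; 3× C → match.
That gives 3 matching atoms.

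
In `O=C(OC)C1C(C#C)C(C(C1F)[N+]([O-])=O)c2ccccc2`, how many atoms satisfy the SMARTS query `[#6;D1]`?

2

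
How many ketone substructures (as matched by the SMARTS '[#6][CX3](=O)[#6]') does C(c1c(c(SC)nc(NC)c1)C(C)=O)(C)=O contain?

[#6][CX3](=O)[#6] is the SMARTS for a ketone: a carbonyl carbon (no H) flanked by two carbons.
The molecule carries 2 separate instances of an acetyl/ketone group (-C(=O)CH3) meeting every constraint; each maps to a distinct set of atoms, giving 2 matches.

2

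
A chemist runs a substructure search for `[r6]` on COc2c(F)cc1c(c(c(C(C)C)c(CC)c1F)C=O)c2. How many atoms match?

10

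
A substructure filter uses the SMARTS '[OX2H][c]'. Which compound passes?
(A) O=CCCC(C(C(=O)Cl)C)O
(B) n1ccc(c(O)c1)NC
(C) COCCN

[OX2H][c] describes a hydroxyl oxygen attached to an aromatic carbon (a phenol).
(A) has a hydroxyl group (-OH) but the -OH is on an aliphatic carbon, not an aromatic c.
(B) contains a hydroxyl group (-OH), which satisfies every atom and bond constraint.
(C) has a methoxy ether (-OCH3) but the oxygen has H0, not H1.
So the answer is (B).

B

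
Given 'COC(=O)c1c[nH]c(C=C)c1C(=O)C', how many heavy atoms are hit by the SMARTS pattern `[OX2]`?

The query [OX2] means: aliphatic oxygen with two total connections — ether, hydroxyl, or ester single-bond O.
Check the 14 heavy atoms by environment: 1× n (aromatic, X3) → no; 4× c (aromatic, X3) → no; 4× C (X3) → no; 2× O (X1) → no; 1× O (X2) → match; 2× C (X4) → no.
That gives 1 matching atom.

1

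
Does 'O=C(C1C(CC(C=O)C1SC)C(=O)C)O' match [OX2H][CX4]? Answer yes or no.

The pattern [OX2H][CX4] describes a hydroxyl oxygen bound to an sp3 (X4) carbon — an aliphatic alcohol.
The closest candidate here is a carboxylic acid group (-C(=O)OH), but the -OH is on a CX3 carbonyl carbon, not a CX4 carbon. No other fragment satisfies the full query, so there is no match.

No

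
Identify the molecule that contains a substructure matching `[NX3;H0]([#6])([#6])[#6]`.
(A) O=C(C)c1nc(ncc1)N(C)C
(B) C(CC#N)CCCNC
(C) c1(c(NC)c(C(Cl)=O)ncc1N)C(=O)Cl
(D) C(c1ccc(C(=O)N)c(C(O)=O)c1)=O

A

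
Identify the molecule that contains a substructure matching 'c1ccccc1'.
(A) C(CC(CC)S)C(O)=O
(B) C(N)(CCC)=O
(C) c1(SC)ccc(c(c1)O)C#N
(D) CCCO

c1ccccc1 describes six aromatic carbons in a ring (a benzene ring).
(A) has a methyl group (-CH3) but no six-membered all-carbon aromatic ring is present.
(B) has a methyl group (-CH3) but no six-membered all-carbon aromatic ring is present.
(C) contains the required atom environment, so the pattern matches.
(D) has a methyl group (-CH3) but no six-membered all-carbon aromatic ring is present.
So the answer is (C).

C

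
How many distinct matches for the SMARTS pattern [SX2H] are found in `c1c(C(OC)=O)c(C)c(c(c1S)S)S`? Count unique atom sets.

[SX2H] is the SMARTS for a thiol: an aliphatic sulfur with two connections, one being H.
The molecule carries 3 separate instances of a thiol (-SH) meeting every constraint; each maps to a distinct set of atoms, giving 3 matches.

3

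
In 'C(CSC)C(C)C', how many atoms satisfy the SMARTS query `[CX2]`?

0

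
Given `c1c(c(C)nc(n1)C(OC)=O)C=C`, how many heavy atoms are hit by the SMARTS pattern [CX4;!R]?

The query [CX4;!R] means: aliphatic carbon with four total connections, not in a ring.
Check the 13 heavy atoms by environment: 2× n (aromatic, X2, in 6-ring) → no; 4× c (aromatic, X3, in 6-ring) → no; 3× C (X3, acyclic) → no; 2× C (X4, acyclic) → match; 1× O (X1, acyclic) → no; 1× O (X2, acyclic) → no.
That gives 2 matching atoms.

2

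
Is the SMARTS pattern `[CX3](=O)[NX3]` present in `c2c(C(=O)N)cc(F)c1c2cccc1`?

The pattern [CX3](=O)[NX3] describes a carbonyl carbon bonded to a trivalent nitrogen — an amide.
The molecule carries a primary amide (-C(=O)NH2), whose atoms satisfy every constraint of the query, so the pattern matches.

Yes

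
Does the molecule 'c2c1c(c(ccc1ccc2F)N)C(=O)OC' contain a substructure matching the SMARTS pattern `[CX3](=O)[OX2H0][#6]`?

Yes

The pattern [CX3](=O)[OX2H0][#6] describes a carbonyl carbon bonded to an oxygen that is itself bonded to carbon (no H on that O) — an ester.
The molecule carries a methyl-ester group (-C(=O)OCH3), whose atoms satisfy every constraint of the query, so the pattern matches.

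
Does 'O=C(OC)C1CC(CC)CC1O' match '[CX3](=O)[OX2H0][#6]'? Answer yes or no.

Yes

The pattern [CX3](=O)[OX2H0][#6] describes a carbonyl carbon bonded to an oxygen that is itself bonded to carbon (no H on that O) — an ester.
The molecule carries a methyl-ester group (-C(=O)OCH3), whose atoms satisfy every constraint of the query, so the pattern matches.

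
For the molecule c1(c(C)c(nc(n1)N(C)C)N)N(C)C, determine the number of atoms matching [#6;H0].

4

The query [#6;H0] means: any carbon with no attached hydrogen.
Check the 14 heavy atoms by environment: 2× n (aromatic, H0) → no; 4× c (aromatic, H0) → match; 5× C (H3) → no; 2× N (H0) → no; 1× N (H2) → no.
That gives 4 matching atoms.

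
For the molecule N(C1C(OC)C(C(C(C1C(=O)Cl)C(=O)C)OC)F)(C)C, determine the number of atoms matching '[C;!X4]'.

2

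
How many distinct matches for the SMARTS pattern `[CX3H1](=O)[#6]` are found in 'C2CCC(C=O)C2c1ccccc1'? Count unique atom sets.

1

[CX3H1](=O)[#6] is the SMARTS for an aldehyde: an sp2 carbon with one H, double-bonded to O and single-bonded to carbon.
Exactly one fragment in the molecule meets all constraints, giving 1 match.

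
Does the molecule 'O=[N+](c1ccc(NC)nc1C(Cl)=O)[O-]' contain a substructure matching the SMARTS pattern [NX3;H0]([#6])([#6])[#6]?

No

The pattern [NX3;H0]([#6])([#6])[#6] describes a trivalent nitrogen with no H, bonded to three carbons — a tertiary amine.
The closest candidate here is an N-methylamino group (-NHCH3), but the nitrogen still has one H (H1), not H0. No other fragment satisfies the full query, so there is no match.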